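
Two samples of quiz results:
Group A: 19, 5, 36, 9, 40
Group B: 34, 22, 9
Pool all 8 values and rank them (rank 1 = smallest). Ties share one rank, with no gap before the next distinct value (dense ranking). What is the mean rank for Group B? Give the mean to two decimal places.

3.67

Sorted (ascending): 5, 9, 9, 19, 22, 34, 36, 40
The 2 values of 9 share dense rank 2.
Remaining distinct values take the next consecutive integers.
Group B values → pooled ranks: 34→5, 22→4, 9→2
Mean rank = (5 + 4 + 2) / 3 = 3.67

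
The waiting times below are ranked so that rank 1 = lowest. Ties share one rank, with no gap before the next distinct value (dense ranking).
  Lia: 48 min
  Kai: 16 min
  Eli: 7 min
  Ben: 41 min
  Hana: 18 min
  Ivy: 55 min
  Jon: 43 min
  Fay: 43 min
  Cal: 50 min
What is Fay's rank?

5

Sorted (ascending): 7, 16, 18, 41, 43, 43, 48, 50, 55
The 2 values of 43 share dense rank 5.
Remaining distinct values take the next consecutive integers.
Fay has value 43 min → rank 5.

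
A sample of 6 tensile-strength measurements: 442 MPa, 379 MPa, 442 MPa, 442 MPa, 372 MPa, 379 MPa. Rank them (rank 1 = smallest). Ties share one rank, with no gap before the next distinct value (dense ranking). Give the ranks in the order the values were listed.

3, 2, 3, 3, 1, 2

Sorted (ascending): 372, 379, 379, 442, 442, 442
The 2 values of 379 share dense rank 2.
The 3 values of 442 share dense rank 3.
Remaining distinct values take the next consecutive integers.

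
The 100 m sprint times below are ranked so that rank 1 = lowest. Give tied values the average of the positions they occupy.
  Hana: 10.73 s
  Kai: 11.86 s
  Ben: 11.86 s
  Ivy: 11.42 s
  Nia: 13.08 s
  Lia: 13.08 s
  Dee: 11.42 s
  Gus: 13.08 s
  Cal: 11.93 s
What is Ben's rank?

4.5

Sorted (ascending): 10.73, 11.42, 11.42, 11.86, 11.86, 11.93, 13.08, 13.08, 13.08
The 2 values of 11.42 occupy positions 2–3 → average rank (2+3)/2 = 2.5.
The 2 values of 11.86 occupy positions 4–5 → average rank (4+5)/2 = 4.5.
The 3 values of 13.08 occupy positions 7–9 → average rank 8.
Ben has value 11.86 s → rank 4.5.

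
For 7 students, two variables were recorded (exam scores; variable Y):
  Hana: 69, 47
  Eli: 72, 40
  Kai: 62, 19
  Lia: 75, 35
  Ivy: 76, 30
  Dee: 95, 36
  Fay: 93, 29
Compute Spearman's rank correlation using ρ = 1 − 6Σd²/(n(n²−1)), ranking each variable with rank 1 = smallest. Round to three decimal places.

-0.036

Ranks of variable 1: 2, 3, 1, 4, 5, 7, 6
Ranks of variable 2: 7, 6, 1, 4, 3, 5, 2
d = r₁ − r₂: -5, -3, 0, 0, 2, 2, 4
d²: 25, 9, 0, 0, 4, 4, 16; Σd² = 58
ρ = 1 − 6·58/(7·48) = 1 − 348/336 = -0.036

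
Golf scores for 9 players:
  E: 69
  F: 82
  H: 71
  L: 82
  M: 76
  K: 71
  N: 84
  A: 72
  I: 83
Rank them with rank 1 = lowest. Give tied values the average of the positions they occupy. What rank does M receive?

Sorted (ascending): 69, 71, 71, 72, 76, 82, 82, 83, 84
The 2 values of 71 occupy positions 2–3 → average rank (2+3)/2 = 2.5.
The 2 values of 82 occupy positions 6–7 → average rank (6+7)/2 = 6.5.
M has value 76 → rank 5.

5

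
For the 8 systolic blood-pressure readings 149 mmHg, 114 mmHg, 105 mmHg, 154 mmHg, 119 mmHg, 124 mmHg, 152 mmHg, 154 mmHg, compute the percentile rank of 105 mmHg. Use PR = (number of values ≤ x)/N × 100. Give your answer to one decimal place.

N = 8.
Strictly below 105: 0. Equal to 105: 1.
PR = 1/8 × 100 = 12.5

12.5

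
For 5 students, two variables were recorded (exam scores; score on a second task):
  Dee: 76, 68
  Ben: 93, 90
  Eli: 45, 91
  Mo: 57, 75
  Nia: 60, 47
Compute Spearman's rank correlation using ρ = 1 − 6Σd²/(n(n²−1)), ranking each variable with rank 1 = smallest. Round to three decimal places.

Ranks of variable 1: 4, 5, 1, 2, 3
Ranks of variable 2: 2, 4, 5, 3, 1
d = r₁ − r₂: 2, 1, -4, -1, 2
d²: 4, 1, 16, 1, 4; Σd² = 26
ρ = 1 − 6·26/(5·24) = 1 − 156/120 = -0.300

-0.300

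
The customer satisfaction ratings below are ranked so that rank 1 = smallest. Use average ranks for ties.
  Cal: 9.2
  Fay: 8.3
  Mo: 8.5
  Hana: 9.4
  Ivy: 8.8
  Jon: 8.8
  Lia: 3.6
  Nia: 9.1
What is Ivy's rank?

Sorted (ascending): 3.6, 8.3, 8.5, 8.8, 8.8, 9.1, 9.2, 9.4
The 2 values of 8.8 occupy positions 4–5 → average rank (4+5)/2 = 4.5.
Ivy has value 8.8 → rank 4.5.

4.5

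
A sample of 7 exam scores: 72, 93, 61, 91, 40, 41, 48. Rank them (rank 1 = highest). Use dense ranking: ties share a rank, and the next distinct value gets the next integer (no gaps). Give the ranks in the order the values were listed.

Sorted (descending): 93, 91, 72, 61, 48, 41, 40
No ties — each value takes its position as its rank.

3, 1, 4, 2, 7, 6, 5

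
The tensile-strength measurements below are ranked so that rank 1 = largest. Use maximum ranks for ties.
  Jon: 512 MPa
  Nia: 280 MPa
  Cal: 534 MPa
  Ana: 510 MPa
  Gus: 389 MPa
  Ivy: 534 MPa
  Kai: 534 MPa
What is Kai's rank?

3

Sorted (descending): 534, 534, 534, 512, 510, 389, 280
The 3 values of 534 occupy positions 1–3 → each gets rank 3.
Kai has value 534 MPa → rank 3.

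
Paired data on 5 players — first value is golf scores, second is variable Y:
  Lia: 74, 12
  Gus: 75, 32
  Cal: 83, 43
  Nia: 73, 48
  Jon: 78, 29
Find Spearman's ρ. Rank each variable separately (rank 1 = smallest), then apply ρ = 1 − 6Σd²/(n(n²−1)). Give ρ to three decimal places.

Ranks of variable 1: 2, 3, 5, 1, 4
Ranks of variable 2: 1, 3, 4, 5, 2
d = r₁ − r₂: 1, 0, 1, -4, 2
d²: 1, 0, 1, 16, 4; Σd² = 22
ρ = 1 − 6·22/(5·24) = 1 − 132/120 = -0.100

-0.100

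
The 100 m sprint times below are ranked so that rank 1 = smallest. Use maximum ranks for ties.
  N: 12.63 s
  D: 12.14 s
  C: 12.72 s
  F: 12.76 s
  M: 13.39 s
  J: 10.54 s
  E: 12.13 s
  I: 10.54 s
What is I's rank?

2

Sorted (ascending): 10.54, 10.54, 12.13, 12.14, 12.63, 12.72, 12.76, 13.39
The 2 values of 10.54 occupy positions 1–2 → each gets rank 2.
I has value 10.54 s → rank 2.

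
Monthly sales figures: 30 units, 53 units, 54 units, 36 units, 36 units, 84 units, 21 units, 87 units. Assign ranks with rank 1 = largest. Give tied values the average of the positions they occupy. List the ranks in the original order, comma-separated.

7, 4, 3, 5.5, 5.5, 2, 8, 1

Sorted (descending): 87, 84, 54, 53, 36, 36, 30, 21
The 2 values of 36 occupy positions 5–6 → average rank (5+6)/2 = 5.5.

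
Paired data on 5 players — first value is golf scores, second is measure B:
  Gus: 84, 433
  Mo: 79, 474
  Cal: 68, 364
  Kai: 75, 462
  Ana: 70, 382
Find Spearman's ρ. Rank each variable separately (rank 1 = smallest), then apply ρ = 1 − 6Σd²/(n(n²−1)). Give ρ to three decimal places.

0.700

Ranks of variable 1: 5, 4, 1, 3, 2
Ranks of variable 2: 3, 5, 1, 4, 2
d = r₁ − r₂: 2, -1, 0, -1, 0
d²: 4, 1, 0, 1, 0; Σd² = 6
ρ = 1 − 6·6/(5·24) = 1 − 36/120 = 0.700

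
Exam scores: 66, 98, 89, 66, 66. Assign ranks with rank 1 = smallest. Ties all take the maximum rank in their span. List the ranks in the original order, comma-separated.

Sorted (ascending): 66, 66, 66, 89, 98
The 3 values of 66 occupy positions 1–3 → each gets rank 3.

3, 5, 4, 3, 3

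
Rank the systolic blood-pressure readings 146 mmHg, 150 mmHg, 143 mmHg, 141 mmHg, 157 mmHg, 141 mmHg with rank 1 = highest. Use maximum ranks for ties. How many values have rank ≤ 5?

Sorted (descending): 157, 150, 146, 143, 141, 141
The 2 values of 141 occupy positions 5–6 → each gets rank 6.
Ranks ≤ 5: {1, 2, 3, 4} → 4 values.

4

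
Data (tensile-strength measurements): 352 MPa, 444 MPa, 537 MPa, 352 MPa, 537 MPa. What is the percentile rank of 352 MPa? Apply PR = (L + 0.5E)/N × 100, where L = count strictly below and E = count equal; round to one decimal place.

N = 5.
Strictly below 352: 0. Equal to 352: 2.
PR = (0 + 0.5·2)/5 × 100 = 20.0

20.0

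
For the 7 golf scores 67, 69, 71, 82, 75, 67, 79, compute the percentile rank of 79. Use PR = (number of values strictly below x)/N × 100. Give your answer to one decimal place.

71.4

N = 7.
Strictly below 79: 5. Equal to 79: 1.
PR = 5/7 × 100 = 71.4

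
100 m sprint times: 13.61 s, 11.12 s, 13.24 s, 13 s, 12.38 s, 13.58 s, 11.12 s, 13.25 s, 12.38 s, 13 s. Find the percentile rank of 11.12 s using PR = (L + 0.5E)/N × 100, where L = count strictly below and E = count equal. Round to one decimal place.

N = 10.
Strictly below 11.12: 0. Equal to 11.12: 2.
PR = (0 + 0.5·2)/10 × 100 = 10.0

10.0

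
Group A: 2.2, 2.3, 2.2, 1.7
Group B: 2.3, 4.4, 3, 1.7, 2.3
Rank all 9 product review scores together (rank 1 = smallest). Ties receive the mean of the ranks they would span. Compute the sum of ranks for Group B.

30.5

Sorted (ascending): 1.7, 1.7, 2.2, 2.2, 2.3, 2.3, 2.3, 3, 4.4
The 2 values of 1.7 occupy positions 1–2 → average rank (1+2)/2 = 1.5.
The 2 values of 2.2 occupy positions 3–4 → average rank (3+4)/2 = 3.5.
The 3 values of 2.3 occupy positions 5–7 → average rank 6.
Group B values → pooled ranks: 2.3→6, 4.4→9, 3→8, 1.7→1.5, 2.3→6
Rank sum = 6 + 9 + 8 + 1.5 + 6 = 30.5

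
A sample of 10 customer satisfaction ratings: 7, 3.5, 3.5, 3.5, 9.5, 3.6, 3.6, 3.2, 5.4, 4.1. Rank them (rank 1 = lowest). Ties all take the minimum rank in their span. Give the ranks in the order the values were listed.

9, 2, 2, 2, 10, 5, 5, 1, 8, 7

Sorted (ascending): 3.2, 3.5, 3.5, 3.5, 3.6, 3.6, 4.1, 5.4, 7, 9.5
The 3 values of 3.5 occupy positions 2–4 → each gets rank 2.
The 2 values of 3.6 occupy positions 5–6 → each gets rank 5.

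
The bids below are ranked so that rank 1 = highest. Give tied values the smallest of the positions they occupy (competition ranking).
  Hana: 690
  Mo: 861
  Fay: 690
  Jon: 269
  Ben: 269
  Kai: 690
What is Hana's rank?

2

Sorted (descending): 861, 690, 690, 690, 269, 269
The 3 values of 690 occupy positions 2–4 → each gets rank 2.
The 2 values of 269 occupy positions 5–6 → each gets rank 5.
Hana has value 690 → rank 2.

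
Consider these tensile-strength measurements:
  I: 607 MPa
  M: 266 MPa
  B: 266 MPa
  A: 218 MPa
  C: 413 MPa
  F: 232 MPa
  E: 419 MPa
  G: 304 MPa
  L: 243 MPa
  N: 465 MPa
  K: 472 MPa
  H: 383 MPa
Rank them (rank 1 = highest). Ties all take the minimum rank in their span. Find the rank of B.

8

Sorted (descending): 607, 472, 465, 419, 413, 383, 304, 266, 266, 243, 232, 218
The 2 values of 266 occupy positions 8–9 → each gets rank 8.
B has value 266 MPa → rank 8.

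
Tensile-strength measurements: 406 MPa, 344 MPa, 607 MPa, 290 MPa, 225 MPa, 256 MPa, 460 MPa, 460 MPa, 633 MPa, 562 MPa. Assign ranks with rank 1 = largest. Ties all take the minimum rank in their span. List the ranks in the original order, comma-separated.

6, 7, 2, 8, 10, 9, 4, 4, 1, 3

Sorted (descending): 633, 607, 562, 460, 460, 406, 344, 290, 256, 225
The 2 values of 460 occupy positions 4–5 → each gets rank 4.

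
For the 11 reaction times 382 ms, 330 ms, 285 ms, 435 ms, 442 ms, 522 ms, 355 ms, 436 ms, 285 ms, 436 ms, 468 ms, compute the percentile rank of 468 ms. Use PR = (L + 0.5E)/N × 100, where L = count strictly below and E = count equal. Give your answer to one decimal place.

86.4

N = 11.
Strictly below 468: 9. Equal to 468: 1.
PR = (9 + 0.5·1)/11 × 100 = 86.4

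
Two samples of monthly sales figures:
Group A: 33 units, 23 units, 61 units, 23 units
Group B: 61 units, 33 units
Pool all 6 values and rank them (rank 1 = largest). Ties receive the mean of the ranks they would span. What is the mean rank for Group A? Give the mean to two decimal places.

4.00

Sorted (descending): 61, 61, 33, 33, 23, 23
The 2 values of 61 occupy positions 1–2 → average rank (1+2)/2 = 1.5.
The 2 values of 33 occupy positions 3–4 → average rank (3+4)/2 = 3.5.
The 2 values of 23 occupy positions 5–6 → average rank (5+6)/2 = 5.5.
Group A values → pooled ranks: 33→3.5, 23→5.5, 61→1.5, 23→5.5
Mean rank = (3.5 + 5.5 + 1.5 + 5.5) / 4 = 4.00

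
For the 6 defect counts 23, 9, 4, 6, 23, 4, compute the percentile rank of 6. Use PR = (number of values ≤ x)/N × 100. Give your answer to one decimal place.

50.0

N = 6.
Strictly below 6: 2. Equal to 6: 1.
PR = 3/6 × 100 = 50.0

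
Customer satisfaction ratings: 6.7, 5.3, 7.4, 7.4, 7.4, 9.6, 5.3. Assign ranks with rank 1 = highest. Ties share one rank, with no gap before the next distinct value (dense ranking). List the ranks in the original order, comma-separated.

3, 4, 2, 2, 2, 1, 4

Sorted (descending): 9.6, 7.4, 7.4, 7.4, 6.7, 5.3, 5.3
The 3 values of 7.4 share dense rank 2.
The 2 values of 5.3 share dense rank 4.
Remaining distinct values take the next consecutive integers.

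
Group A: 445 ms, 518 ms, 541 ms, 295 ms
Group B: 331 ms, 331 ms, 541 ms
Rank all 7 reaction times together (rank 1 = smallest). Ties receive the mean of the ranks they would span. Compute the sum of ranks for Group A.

Sorted (ascending): 295, 331, 331, 445, 518, 541, 541
The 2 values of 331 occupy positions 2–3 → average rank (2+3)/2 = 2.5.
The 2 values of 541 occupy positions 6–7 → average rank (6+7)/2 = 6.5.
Group A values → pooled ranks: 445→4, 518→5, 541→6.5, 295→1
Rank sum = 4 + 5 + 6.5 + 1 = 16.5

16.5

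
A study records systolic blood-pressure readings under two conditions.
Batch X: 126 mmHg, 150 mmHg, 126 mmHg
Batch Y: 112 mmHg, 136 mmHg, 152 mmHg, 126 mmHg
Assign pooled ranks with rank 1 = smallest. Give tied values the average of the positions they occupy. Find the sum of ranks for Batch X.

Sorted (ascending): 112, 126, 126, 126, 136, 150, 152
The 3 values of 126 occupy positions 2–4 → average rank 3.
Batch X values → pooled ranks: 126→3, 150→6, 126→3
Rank sum = 3 + 6 + 3 = 12

12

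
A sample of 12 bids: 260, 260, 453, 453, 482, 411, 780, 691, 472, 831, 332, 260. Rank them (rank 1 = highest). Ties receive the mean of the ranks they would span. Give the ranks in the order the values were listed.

Sorted (descending): 831, 780, 691, 482, 472, 453, 453, 411, 332, 260, 260, 260
The 2 values of 453 occupy positions 6–7 → average rank (6+7)/2 = 6.5.
The 3 values of 260 occupy positions 10–12 → average rank 11.

11, 11, 6.5, 6.5, 4, 8, 2, 3, 5, 1, 9, 11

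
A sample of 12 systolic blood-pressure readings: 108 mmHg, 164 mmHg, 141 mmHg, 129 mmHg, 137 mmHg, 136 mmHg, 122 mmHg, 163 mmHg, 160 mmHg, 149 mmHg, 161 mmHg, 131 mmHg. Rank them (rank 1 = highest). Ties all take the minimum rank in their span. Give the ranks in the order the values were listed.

Sorted (descending): 164, 163, 161, 160, 149, 141, 137, 136, 131, 129, 122, 108
No ties — each value takes its position as its rank.

12, 1, 6, 10, 7, 8, 11, 2, 4, 5, 3, 9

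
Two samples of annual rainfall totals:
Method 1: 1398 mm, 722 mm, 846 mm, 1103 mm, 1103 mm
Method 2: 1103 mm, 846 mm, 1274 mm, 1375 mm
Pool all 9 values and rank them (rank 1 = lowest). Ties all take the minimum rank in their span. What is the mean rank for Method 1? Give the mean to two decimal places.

4.00

Sorted (ascending): 722, 846, 846, 1103, 1103, 1103, 1274, 1375, 1398
The 2 values of 846 occupy positions 2–3 → each gets rank 2.
The 3 values of 1103 occupy positions 4–6 → each gets rank 4.
Method 1 values → pooled ranks: 1398→9, 722→1, 846→2, 1103→4, 1103→4
Mean rank = (9 + 1 + 2 + 4 + 4) / 5 = 4.00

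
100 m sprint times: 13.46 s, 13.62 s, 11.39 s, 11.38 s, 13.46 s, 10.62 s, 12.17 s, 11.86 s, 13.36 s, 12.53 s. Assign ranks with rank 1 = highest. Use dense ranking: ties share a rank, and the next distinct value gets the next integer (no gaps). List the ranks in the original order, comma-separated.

2, 1, 7, 8, 2, 9, 5, 6, 3, 4

Sorted (descending): 13.62, 13.46, 13.46, 13.36, 12.53, 12.17, 11.86, 11.39, 11.38, 10.62
The 2 values of 13.46 share dense rank 2.
Remaining distinct values take the next consecutive integers.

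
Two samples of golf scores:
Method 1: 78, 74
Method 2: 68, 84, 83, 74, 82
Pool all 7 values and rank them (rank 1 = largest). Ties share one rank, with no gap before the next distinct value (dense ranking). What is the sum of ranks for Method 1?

9

Sorted (descending): 84, 83, 82, 78, 74, 74, 68
The 2 values of 74 share dense rank 5.
Remaining distinct values take the next consecutive integers.
Method 1 values → pooled ranks: 78→4, 74→5
Rank sum = 4 + 5 = 9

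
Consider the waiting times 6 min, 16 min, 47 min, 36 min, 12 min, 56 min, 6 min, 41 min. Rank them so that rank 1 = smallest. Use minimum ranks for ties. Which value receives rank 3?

Sorted (ascending): 6, 6, 12, 16, 36, 41, 47, 56
The 2 values of 6 occupy positions 1–2 → each gets rank 1.
Rank 3 → value 12.

12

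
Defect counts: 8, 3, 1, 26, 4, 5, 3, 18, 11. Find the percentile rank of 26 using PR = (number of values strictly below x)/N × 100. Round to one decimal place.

N = 9.
Strictly below 26: 8. Equal to 26: 1.
PR = 8/9 × 100 = 88.9

88.9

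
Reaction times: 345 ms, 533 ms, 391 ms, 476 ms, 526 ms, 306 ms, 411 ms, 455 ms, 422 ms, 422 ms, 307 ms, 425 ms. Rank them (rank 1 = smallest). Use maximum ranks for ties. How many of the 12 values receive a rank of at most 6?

5

Sorted (ascending): 306, 307, 345, 391, 411, 422, 422, 425, 455, 476, 526, 533
The 2 values of 422 occupy positions 6–7 → each gets rank 7.
Ranks ≤ 6: {1, 2, 3, 4, 5} → 5 values.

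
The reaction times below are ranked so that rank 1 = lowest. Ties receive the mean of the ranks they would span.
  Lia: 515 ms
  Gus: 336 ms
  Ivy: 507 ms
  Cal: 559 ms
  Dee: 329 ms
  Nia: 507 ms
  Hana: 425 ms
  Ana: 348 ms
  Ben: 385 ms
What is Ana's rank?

3

Sorted (ascending): 329, 336, 348, 385, 425, 507, 507, 515, 559
The 2 values of 507 occupy positions 6–7 → average rank (6+7)/2 = 6.5.
Ana has value 348 ms → rank 3.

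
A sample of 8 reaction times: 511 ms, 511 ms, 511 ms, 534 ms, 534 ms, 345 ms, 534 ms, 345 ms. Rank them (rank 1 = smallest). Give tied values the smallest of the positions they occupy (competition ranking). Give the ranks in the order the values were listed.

Sorted (ascending): 345, 345, 511, 511, 511, 534, 534, 534
The 2 values of 345 occupy positions 1–2 → each gets rank 1.
The 3 values of 511 occupy positions 3–5 → each gets rank 3.
The 3 values of 534 occupy positions 6–8 → each gets rank 6.

3, 3, 3, 6, 6, 1, 6, 1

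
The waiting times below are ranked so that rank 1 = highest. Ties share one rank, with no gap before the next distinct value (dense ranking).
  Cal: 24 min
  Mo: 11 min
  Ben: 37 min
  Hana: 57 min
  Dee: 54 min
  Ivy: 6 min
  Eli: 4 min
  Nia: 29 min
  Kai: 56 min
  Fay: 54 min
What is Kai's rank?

Sorted (descending): 57, 56, 54, 54, 37, 29, 24, 11, 6, 4
The 2 values of 54 share dense rank 3.
Remaining distinct values take the next consecutive integers.
Kai has value 56 min → rank 2.

2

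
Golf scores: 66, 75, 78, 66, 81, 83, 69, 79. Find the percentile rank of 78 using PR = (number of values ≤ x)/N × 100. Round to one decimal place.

62.5

N = 8.
Strictly below 78: 4. Equal to 78: 1.
PR = 5/8 × 100 = 62.5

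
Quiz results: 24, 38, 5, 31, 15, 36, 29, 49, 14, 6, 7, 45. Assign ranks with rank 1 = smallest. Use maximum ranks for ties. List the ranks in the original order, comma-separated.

6, 10, 1, 8, 5, 9, 7, 12, 4, 2, 3, 11

Sorted (ascending): 5, 6, 7, 14, 15, 24, 29, 31, 36, 38, 45, 49
No ties — each value takes its position as its rank.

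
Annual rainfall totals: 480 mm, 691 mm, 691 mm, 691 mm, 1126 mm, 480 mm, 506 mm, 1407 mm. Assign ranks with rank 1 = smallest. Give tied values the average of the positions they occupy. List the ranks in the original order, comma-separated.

Sorted (ascending): 480, 480, 506, 691, 691, 691, 1126, 1407
The 2 values of 480 occupy positions 1–2 → average rank (1+2)/2 = 1.5.
The 3 values of 691 occupy positions 4–6 → average rank 5.

1.5, 5, 5, 5, 7, 1.5, 3, 8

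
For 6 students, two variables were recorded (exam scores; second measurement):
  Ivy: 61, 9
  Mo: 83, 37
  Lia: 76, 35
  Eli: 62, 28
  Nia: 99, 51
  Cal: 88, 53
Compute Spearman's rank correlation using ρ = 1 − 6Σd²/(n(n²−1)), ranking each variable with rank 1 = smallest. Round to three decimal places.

0.943

Ranks of variable 1: 1, 4, 3, 2, 6, 5
Ranks of variable 2: 1, 4, 3, 2, 5, 6
d = r₁ − r₂: 0, 0, 0, 0, 1, -1
d²: 0, 0, 0, 0, 1, 1; Σd² = 2
ρ = 1 − 6·2/(6·35) = 1 − 12/210 = 0.943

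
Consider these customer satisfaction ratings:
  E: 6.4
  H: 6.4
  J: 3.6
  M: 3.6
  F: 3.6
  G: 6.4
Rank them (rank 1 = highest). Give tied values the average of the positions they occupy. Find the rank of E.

2

Sorted (descending): 6.4, 6.4, 6.4, 3.6, 3.6, 3.6
The 3 values of 6.4 occupy positions 1–3 → average rank 2.
The 3 values of 3.6 occupy positions 4–6 → average rank 5.
E has value 6.4 → rank 2.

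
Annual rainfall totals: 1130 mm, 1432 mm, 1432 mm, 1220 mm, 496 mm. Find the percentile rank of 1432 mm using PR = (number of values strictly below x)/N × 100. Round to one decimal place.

60.0

N = 5.
Strictly below 1432: 3. Equal to 1432: 2.
PR = 3/5 × 100 = 60.0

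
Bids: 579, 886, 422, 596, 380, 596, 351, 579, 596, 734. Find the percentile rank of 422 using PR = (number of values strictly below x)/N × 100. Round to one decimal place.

20.0

N = 10.
Strictly below 422: 2. Equal to 422: 1.
PR = 2/10 × 100 = 20.0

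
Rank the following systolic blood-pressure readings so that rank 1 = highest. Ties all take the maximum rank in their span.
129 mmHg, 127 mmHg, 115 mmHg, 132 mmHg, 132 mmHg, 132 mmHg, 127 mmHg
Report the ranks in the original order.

4, 6, 7, 3, 3, 3, 6

Sorted (descending): 132, 132, 132, 129, 127, 127, 115
The 3 values of 132 occupy positions 1–3 → each gets rank 3.
The 2 values of 127 occupy positions 5–6 → each gets rank 6.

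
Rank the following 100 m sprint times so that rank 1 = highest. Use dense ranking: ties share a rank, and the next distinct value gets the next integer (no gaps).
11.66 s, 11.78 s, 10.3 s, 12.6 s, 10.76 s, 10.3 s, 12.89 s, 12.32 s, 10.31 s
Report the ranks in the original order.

Sorted (descending): 12.89, 12.6, 12.32, 11.78, 11.66, 10.76, 10.31, 10.3, 10.3
The 2 values of 10.3 share dense rank 8.
Remaining distinct values take the next consecutive integers.

5, 4, 8, 2, 6, 8, 1, 3, 7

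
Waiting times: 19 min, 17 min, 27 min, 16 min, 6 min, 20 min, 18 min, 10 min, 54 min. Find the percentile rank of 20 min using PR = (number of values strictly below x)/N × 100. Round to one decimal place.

N = 9.
Strictly below 20: 6. Equal to 20: 1.
PR = 6/9 × 100 = 66.7

66.7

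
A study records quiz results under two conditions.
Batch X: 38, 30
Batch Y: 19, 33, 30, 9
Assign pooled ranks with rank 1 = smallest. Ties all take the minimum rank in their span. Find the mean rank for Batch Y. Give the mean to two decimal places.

2.75

Sorted (ascending): 9, 19, 30, 30, 33, 38
The 2 values of 30 occupy positions 3–4 → each gets rank 3.
Batch Y values → pooled ranks: 19→2, 33→5, 30→3, 9→1
Mean rank = (2 + 5 + 3 + 1) / 4 = 2.75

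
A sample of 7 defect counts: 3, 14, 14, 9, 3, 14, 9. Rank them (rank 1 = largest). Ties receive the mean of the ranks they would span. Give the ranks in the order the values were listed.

6.5, 2, 2, 4.5, 6.5, 2, 4.5

Sorted (descending): 14, 14, 14, 9, 9, 3, 3
The 3 values of 14 occupy positions 1–3 → average rank 2.
The 2 values of 9 occupy positions 4–5 → average rank (4+5)/2 = 4.5.
The 2 values of 3 occupy positions 6–7 → average rank (6+7)/2 = 6.5.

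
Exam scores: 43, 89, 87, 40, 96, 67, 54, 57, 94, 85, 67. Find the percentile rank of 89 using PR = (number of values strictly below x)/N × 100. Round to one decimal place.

N = 11.
Strictly below 89: 8. Equal to 89: 1.
PR = 8/11 × 100 = 72.7

72.7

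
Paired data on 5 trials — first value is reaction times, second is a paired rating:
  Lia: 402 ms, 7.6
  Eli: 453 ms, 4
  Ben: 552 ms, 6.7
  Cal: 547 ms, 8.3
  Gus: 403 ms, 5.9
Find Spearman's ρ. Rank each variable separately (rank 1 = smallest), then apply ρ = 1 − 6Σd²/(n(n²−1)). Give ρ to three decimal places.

0.100

Ranks of variable 1: 1, 3, 5, 4, 2
Ranks of variable 2: 4, 1, 3, 5, 2
d = r₁ − r₂: -3, 2, 2, -1, 0
d²: 9, 4, 4, 1, 0; Σd² = 18
ρ = 1 − 6·18/(5·24) = 1 − 108/120 = 0.100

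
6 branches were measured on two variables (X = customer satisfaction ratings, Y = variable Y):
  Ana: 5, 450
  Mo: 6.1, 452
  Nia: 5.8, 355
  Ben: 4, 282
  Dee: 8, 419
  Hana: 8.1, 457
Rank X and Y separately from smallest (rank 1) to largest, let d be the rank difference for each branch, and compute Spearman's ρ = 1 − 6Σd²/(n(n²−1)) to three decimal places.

0.714

Ranks of variable 1: 2, 4, 3, 1, 5, 6
Ranks of variable 2: 4, 5, 2, 1, 3, 6
d = r₁ − r₂: -2, -1, 1, 0, 2, 0
d²: 4, 1, 1, 0, 4, 0; Σd² = 10
ρ = 1 − 6·10/(6·35) = 1 − 60/210 = 0.714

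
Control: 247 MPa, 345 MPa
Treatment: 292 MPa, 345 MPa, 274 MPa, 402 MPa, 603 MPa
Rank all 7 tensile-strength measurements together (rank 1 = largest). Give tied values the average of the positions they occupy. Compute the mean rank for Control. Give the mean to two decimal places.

Sorted (descending): 603, 402, 345, 345, 292, 274, 247
The 2 values of 345 occupy positions 3–4 → average rank (3+4)/2 = 3.5.
Control values → pooled ranks: 247→7, 345→3.5
Mean rank = (7 + 3.5) / 2 = 5.25

5.25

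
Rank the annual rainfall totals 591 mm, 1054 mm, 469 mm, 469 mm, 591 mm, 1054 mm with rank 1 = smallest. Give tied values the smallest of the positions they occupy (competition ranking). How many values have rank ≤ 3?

4

Sorted (ascending): 469, 469, 591, 591, 1054, 1054
The 2 values of 469 occupy positions 1–2 → each gets rank 1.
The 2 values of 591 occupy positions 3–4 → each gets rank 3.
The 2 values of 1054 occupy positions 5–6 → each gets rank 5.
Ranks ≤ 3: {1, 1, 3, 3} → 4 values.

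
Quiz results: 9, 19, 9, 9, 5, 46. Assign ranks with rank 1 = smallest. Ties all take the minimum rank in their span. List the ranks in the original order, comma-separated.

2, 5, 2, 2, 1, 6

Sorted (ascending): 5, 9, 9, 9, 19, 46
The 3 values of 9 occupy positions 2–4 → each gets rank 2.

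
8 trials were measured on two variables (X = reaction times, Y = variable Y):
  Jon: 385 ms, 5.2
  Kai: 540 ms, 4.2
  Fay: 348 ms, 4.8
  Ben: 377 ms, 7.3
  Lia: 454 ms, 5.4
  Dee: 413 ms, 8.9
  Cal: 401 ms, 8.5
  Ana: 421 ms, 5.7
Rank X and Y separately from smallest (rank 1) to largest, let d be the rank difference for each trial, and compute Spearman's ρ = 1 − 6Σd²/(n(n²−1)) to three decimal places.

-0.119

Ranks of variable 1: 3, 8, 1, 2, 7, 5, 4, 6
Ranks of variable 2: 3, 1, 2, 6, 4, 8, 7, 5
d = r₁ − r₂: 0, 7, -1, -4, 3, -3, -3, 1
d²: 0, 49, 1, 16, 9, 9, 9, 1; Σd² = 94
ρ = 1 − 6·94/(8·63) = 1 − 564/504 = -0.119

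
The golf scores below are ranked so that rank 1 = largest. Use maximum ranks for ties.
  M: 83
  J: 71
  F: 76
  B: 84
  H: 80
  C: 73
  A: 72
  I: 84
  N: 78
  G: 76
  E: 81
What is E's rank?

4

Sorted (descending): 84, 84, 83, 81, 80, 78, 76, 76, 73, 72, 71
The 2 values of 84 occupy positions 1–2 → each gets rank 2.
The 2 values of 76 occupy positions 7–8 → each gets rank 8.
E has value 81 → rank 4.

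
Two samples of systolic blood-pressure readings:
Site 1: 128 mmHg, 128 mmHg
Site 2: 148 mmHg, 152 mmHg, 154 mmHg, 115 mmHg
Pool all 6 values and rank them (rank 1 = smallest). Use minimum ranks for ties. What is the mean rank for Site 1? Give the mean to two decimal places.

Sorted (ascending): 115, 128, 128, 148, 152, 154
The 2 values of 128 occupy positions 2–3 → each gets rank 2.
Site 1 values → pooled ranks: 128→2, 128→2
Mean rank = (2 + 2) / 2 = 2.00

2.00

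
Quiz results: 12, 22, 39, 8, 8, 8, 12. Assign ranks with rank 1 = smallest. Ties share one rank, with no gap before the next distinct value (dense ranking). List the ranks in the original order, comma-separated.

Sorted (ascending): 8, 8, 8, 12, 12, 22, 39
The 3 values of 8 share dense rank 1.
The 2 values of 12 share dense rank 2.
Remaining distinct values take the next consecutive integers.

2, 3, 4, 1, 1, 1, 2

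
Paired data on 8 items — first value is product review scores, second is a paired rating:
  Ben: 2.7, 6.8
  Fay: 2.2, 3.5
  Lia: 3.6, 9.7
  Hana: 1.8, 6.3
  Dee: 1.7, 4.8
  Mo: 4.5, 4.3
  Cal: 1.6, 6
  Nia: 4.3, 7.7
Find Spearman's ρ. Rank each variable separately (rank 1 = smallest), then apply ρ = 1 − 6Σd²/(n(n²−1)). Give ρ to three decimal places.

0.238

Ranks of variable 1: 5, 4, 6, 3, 2, 8, 1, 7
Ranks of variable 2: 6, 1, 8, 5, 3, 2, 4, 7
d = r₁ − r₂: -1, 3, -2, -2, -1, 6, -3, 0
d²: 1, 9, 4, 4, 1, 36, 9, 0; Σd² = 64
ρ = 1 − 6·64/(8·63) = 1 − 384/504 = 0.238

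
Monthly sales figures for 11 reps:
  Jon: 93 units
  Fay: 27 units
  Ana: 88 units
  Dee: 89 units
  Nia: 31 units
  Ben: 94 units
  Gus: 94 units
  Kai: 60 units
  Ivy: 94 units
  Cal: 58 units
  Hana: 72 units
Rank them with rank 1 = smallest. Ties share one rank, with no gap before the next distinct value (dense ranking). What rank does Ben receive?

Sorted (ascending): 27, 31, 58, 60, 72, 88, 89, 93, 94, 94, 94
The 3 values of 94 share dense rank 9.
Remaining distinct values take the next consecutive integers.
Ben has value 94 units → rank 9.

9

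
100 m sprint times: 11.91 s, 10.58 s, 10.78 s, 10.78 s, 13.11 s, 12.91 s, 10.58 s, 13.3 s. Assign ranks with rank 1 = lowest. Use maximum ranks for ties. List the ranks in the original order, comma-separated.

Sorted (ascending): 10.58, 10.58, 10.78, 10.78, 11.91, 12.91, 13.11, 13.3
The 2 values of 10.58 occupy positions 1–2 → each gets rank 2.
The 2 values of 10.78 occupy positions 3–4 → each gets rank 4.

5, 2, 4, 4, 7, 6, 2, 8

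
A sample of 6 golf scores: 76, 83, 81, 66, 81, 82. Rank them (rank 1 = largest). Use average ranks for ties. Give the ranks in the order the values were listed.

Sorted (descending): 83, 82, 81, 81, 76, 66
The 2 values of 81 occupy positions 3–4 → average rank (3+4)/2 = 3.5.

5, 1, 3.5, 6, 3.5, 2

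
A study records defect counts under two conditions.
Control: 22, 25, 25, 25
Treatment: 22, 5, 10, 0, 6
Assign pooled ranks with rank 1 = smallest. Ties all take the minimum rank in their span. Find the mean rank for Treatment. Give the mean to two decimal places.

Sorted (ascending): 0, 5, 6, 10, 22, 22, 25, 25, 25
The 2 values of 22 occupy positions 5–6 → each gets rank 5.
The 3 values of 25 occupy positions 7–9 → each gets rank 7.
Treatment values → pooled ranks: 22→5, 5→2, 10→4, 0→1, 6→3
Mean rank = (5 + 2 + 4 + 1 + 3) / 5 = 3.00

3.00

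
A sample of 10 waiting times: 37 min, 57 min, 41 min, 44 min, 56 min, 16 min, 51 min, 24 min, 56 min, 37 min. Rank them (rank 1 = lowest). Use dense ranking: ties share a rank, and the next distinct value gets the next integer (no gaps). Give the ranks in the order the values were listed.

Sorted (ascending): 16, 24, 37, 37, 41, 44, 51, 56, 56, 57
The 2 values of 37 share dense rank 3.
The 2 values of 56 share dense rank 7.
Remaining distinct values take the next consecutive integers.

3, 8, 4, 5, 7, 1, 6, 2, 7, 3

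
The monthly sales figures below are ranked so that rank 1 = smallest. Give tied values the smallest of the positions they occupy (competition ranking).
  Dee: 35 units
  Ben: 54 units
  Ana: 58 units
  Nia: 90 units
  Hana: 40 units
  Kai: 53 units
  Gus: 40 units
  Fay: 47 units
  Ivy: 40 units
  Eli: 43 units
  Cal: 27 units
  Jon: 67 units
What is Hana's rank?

3

Sorted (ascending): 27, 35, 40, 40, 40, 43, 47, 53, 54, 58, 67, 90
The 3 values of 40 occupy positions 3–5 → each gets rank 3.
Hana has value 40 units → rank 3.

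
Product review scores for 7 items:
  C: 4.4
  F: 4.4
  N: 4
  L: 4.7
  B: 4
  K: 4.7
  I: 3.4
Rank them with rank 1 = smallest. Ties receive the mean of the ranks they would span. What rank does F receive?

4.5

Sorted (ascending): 3.4, 4, 4, 4.4, 4.4, 4.7, 4.7
The 2 values of 4 occupy positions 2–3 → average rank (2+3)/2 = 2.5.
The 2 values of 4.4 occupy positions 4–5 → average rank (4+5)/2 = 4.5.
The 2 values of 4.7 occupy positions 6–7 → average rank (6+7)/2 = 6.5.
F has value 4.4 → rank 4.5.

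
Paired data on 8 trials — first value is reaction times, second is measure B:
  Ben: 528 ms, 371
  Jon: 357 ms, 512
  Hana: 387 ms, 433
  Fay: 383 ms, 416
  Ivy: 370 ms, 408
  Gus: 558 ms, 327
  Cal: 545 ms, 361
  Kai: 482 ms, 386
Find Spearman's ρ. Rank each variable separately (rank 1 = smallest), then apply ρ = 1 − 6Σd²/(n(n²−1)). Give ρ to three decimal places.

Ranks of variable 1: 6, 1, 4, 3, 2, 8, 7, 5
Ranks of variable 2: 3, 8, 7, 6, 5, 1, 2, 4
d = r₁ − r₂: 3, -7, -3, -3, -3, 7, 5, 1
d²: 9, 49, 9, 9, 9, 49, 25, 1; Σd² = 160
ρ = 1 − 6·160/(8·63) = 1 − 960/504 = -0.905

-0.905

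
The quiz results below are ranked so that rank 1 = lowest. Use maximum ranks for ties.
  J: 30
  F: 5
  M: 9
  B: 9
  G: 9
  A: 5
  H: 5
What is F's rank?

Sorted (ascending): 5, 5, 5, 9, 9, 9, 30
The 3 values of 5 occupy positions 1–3 → each gets rank 3.
The 3 values of 9 occupy positions 4–6 → each gets rank 6.
F has value 5 → rank 3.

3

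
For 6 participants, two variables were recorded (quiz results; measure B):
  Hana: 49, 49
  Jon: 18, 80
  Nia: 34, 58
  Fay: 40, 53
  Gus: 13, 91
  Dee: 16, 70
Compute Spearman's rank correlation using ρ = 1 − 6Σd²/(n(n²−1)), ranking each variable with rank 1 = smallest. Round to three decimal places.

Ranks of variable 1: 6, 3, 4, 5, 1, 2
Ranks of variable 2: 1, 5, 3, 2, 6, 4
d = r₁ − r₂: 5, -2, 1, 3, -5, -2
d²: 25, 4, 1, 9, 25, 4; Σd² = 68
ρ = 1 − 6·68/(6·35) = 1 − 408/210 = -0.943

-0.943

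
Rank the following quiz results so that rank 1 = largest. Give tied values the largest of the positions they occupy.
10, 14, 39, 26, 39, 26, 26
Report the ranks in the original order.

Sorted (descending): 39, 39, 26, 26, 26, 14, 10
The 2 values of 39 occupy positions 1–2 → each gets rank 2.
The 3 values of 26 occupy positions 3–5 → each gets rank 5.

7, 6, 2, 5, 2, 5, 5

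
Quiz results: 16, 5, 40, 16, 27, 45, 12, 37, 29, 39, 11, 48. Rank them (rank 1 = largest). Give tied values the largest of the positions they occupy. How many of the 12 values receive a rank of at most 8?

Sorted (descending): 48, 45, 40, 39, 37, 29, 27, 16, 16, 12, 11, 5
The 2 values of 16 occupy positions 8–9 → each gets rank 9.
Ranks ≤ 8: {1, 2, 3, 4, 5, 6, 7} → 7 values.

7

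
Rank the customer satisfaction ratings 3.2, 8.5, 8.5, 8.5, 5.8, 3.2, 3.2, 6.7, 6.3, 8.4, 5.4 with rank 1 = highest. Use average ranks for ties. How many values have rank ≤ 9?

Sorted (descending): 8.5, 8.5, 8.5, 8.4, 6.7, 6.3, 5.8, 5.4, 3.2, 3.2, 3.2
The 3 values of 8.5 occupy positions 1–3 → average rank 2.
The 3 values of 3.2 occupy positions 9–11 → average rank 10.
Ranks ≤ 9: {2, 2, 2, 4, 5, 6, 7, 8} → 8 values.

8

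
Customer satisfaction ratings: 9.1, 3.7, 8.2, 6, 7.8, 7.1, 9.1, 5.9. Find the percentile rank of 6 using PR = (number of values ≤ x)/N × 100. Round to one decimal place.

N = 8.
Strictly below 6: 2. Equal to 6: 1.
PR = 3/8 × 100 = 37.5

37.5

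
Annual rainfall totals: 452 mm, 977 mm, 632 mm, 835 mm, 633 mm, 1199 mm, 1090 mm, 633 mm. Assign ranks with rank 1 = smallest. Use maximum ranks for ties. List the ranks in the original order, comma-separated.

1, 6, 2, 5, 4, 8, 7, 4

Sorted (ascending): 452, 632, 633, 633, 835, 977, 1090, 1199
The 2 values of 633 occupy positions 3–4 → each gets rank 4.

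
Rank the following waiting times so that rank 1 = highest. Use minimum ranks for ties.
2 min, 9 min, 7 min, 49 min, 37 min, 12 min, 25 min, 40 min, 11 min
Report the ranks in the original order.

9, 7, 8, 1, 3, 5, 4, 2, 6

Sorted (descending): 49, 40, 37, 25, 12, 11, 9, 7, 2
No ties — each value takes its position as its rank.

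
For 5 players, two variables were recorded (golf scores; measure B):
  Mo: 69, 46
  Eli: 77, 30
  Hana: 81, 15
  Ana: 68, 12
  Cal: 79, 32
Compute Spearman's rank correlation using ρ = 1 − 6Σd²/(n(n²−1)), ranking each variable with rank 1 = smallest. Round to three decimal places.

0.100

Ranks of variable 1: 2, 3, 5, 1, 4
Ranks of variable 2: 5, 3, 2, 1, 4
d = r₁ − r₂: -3, 0, 3, 0, 0
d²: 9, 0, 9, 0, 0; Σd² = 18
ρ = 1 − 6·18/(5·24) = 1 − 108/120 = 0.100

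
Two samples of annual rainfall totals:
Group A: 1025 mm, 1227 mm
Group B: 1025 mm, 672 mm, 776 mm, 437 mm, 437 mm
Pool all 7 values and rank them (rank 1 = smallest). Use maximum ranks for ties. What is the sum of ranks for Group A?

Sorted (ascending): 437, 437, 672, 776, 1025, 1025, 1227
The 2 values of 437 occupy positions 1–2 → each gets rank 2.
The 2 values of 1025 occupy positions 5–6 → each gets rank 6.
Group A values → pooled ranks: 1025→6, 1227→7
Rank sum = 6 + 7 = 13

13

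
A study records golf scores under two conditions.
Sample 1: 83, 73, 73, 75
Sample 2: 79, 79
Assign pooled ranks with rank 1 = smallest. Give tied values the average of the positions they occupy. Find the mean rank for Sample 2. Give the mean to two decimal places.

4.50

Sorted (ascending): 73, 73, 75, 79, 79, 83
The 2 values of 73 occupy positions 1–2 → average rank (1+2)/2 = 1.5.
The 2 values of 79 occupy positions 4–5 → average rank (4+5)/2 = 4.5.
Sample 2 values → pooled ranks: 79→4.5, 79→4.5
Mean rank = (4.5 + 4.5) / 2 = 4.50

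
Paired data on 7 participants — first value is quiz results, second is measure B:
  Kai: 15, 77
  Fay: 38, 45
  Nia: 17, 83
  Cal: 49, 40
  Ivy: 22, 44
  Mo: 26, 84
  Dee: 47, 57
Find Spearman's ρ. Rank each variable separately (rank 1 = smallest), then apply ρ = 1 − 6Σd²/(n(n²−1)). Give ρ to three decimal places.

Ranks of variable 1: 1, 5, 2, 7, 3, 4, 6
Ranks of variable 2: 5, 3, 6, 1, 2, 7, 4
d = r₁ − r₂: -4, 2, -4, 6, 1, -3, 2
d²: 16, 4, 16, 36, 1, 9, 4; Σd² = 86
ρ = 1 − 6·86/(7·48) = 1 − 516/336 = -0.536

-0.536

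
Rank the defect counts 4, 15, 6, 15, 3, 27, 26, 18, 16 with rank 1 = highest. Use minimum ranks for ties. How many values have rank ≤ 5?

6

Sorted (descending): 27, 26, 18, 16, 15, 15, 6, 4, 3
The 2 values of 15 occupy positions 5–6 → each gets rank 5.
Ranks ≤ 5: {1, 2, 3, 4, 5, 5} → 6 values.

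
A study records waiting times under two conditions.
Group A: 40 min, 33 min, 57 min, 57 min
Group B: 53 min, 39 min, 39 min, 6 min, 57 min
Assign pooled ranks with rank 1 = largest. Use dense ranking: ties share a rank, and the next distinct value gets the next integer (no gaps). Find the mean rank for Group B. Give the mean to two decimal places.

Sorted (descending): 57, 57, 57, 53, 40, 39, 39, 33, 6
The 3 values of 57 share dense rank 1.
The 2 values of 39 share dense rank 4.
Remaining distinct values take the next consecutive integers.
Group B values → pooled ranks: 53→2, 39→4, 39→4, 6→6, 57→1
Mean rank = (2 + 4 + 4 + 6 + 1) / 5 = 3.40

3.40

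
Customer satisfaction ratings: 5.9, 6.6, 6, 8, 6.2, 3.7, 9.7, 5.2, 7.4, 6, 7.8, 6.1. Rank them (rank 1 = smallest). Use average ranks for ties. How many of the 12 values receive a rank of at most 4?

3

Sorted (ascending): 3.7, 5.2, 5.9, 6, 6, 6.1, 6.2, 6.6, 7.4, 7.8, 8, 9.7
The 2 values of 6 occupy positions 4–5 → average rank (4+5)/2 = 4.5.
Ranks ≤ 4: {1, 2, 3} → 3 values.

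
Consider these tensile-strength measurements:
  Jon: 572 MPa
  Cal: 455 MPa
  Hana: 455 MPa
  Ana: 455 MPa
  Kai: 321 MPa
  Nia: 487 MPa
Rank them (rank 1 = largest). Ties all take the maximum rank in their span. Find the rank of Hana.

5

Sorted (descending): 572, 487, 455, 455, 455, 321
The 3 values of 455 occupy positions 3–5 → each gets rank 5.
Hana has value 455 MPa → rank 5.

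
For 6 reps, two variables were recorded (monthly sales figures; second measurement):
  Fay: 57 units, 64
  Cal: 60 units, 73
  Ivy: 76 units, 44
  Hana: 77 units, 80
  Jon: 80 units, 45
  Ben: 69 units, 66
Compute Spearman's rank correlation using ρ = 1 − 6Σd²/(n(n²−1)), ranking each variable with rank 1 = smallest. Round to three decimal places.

Ranks of variable 1: 1, 2, 4, 5, 6, 3
Ranks of variable 2: 3, 5, 1, 6, 2, 4
d = r₁ − r₂: -2, -3, 3, -1, 4, -1
d²: 4, 9, 9, 1, 16, 1; Σd² = 40
ρ = 1 − 6·40/(6·35) = 1 − 240/210 = -0.143

-0.143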